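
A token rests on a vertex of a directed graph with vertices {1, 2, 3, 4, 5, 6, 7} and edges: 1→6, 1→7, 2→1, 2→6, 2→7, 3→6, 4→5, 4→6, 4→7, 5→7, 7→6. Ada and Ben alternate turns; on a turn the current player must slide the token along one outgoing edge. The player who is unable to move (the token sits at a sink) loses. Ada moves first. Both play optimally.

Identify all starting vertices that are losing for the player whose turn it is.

Classify positions by backward induction: terminal positions (no move available) are L. From any other position, the mover wins iff some move reaches an L.
Every edge goes from a vertex to one that appears earlier in the order 6, 3, 7, 5, 1, 4, 2, so processing vertices in that order labels each vertex after all of its successors.
6: no outgoing edge → L
3: reaches L-position 6 → W
7: reaches L-position 6 → W
5: only reaches 7(W), which is W → L
1: reaches L-position 6 → W
4: reaches L-position 5 → W
2: reaches L-position 6 → W
The losing starting vertices are exactly the entries labelled L in this table (2 of them).

5, 6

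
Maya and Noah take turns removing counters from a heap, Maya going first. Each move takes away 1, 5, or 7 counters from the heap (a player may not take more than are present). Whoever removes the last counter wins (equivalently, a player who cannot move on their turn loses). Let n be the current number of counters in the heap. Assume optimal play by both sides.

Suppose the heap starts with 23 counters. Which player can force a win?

Compute win/loss labels from the base case upward. A position with no move is L. Any other position is W if it can reach an L in one move, else L.
n=0: no move → L
n=1: reaches L-position 0 → W
n=2: only reaches 1(W), which is W → L
n=3: reaches L-position 2 → W
n=4: only reaches 3(W), which is W → L
n=5: reaches L-position 4 → W
n=6: only reaches 5(W), 1(W), all W → L
n=7: reaches L-position 6 → W
n=8: only reaches 7(W), 3(W), 1(W), all W → L
n=9: reaches L-position 8 → W
n=10: only reaches 9(W), 5(W), 3(W), all W → L
n=11: reaches L-position 10 → W
n=12: only reaches 11(W), 7(W), 5(W), all W → L
n=13: reaches L-position 12 → W
n=14: only reaches 13(W), 9(W), 7(W), all W → L
n=15: reaches L-position 14 → W
n=16: only reaches 15(W), 11(W), 9(W), all W → L
n=17: reaches L-position 16 → W
n=18: only reaches 17(W), 13(W), 11(W), all W → L
n=19: reaches L-position 18 → W
n=20: only reaches 19(W), 15(W), 13(W), all W → L
n=21: reaches L-position 20 → W
n=22: only reaches 21(W), 17(W), 15(W), all W → L
n=23: reaches L-position 22 → W
From 23 Maya can remove 1, leaving 22, reaching an L position.

Maya wins.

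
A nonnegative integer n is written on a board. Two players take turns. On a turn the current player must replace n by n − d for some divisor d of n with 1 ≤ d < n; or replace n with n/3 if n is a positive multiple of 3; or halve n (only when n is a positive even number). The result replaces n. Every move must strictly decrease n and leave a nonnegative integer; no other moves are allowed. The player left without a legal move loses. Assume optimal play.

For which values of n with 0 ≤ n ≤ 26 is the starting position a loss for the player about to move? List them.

0, 1, 4, 7, 9, 11, 13, 15, 17, 19, 23, 25

Use the standard recursion: the mover loses at a terminal position; elsewhere, the mover wins exactly when some move hands the opponent an L position.
n=0: no move → L
n=1: no move → L
n=2: reaches L-position 1 → W
n=3: reaches L-position 1 → W
n=4: only reaches 2(W), 3(W), all W → L
n=5: reaches L-position 4 → W
n=6: reaches L-position 4 → W
n=7: only reaches 6(W), which is W → L
n=8: reaches L-position 4 → W
n=9: only reaches 3(W), 6(W), 8(W), all W → L
n=10: reaches L-position 9 → W
n=11: only reaches 10(W), which is W → L
n=12: reaches L-position 4 → W
n=13: only reaches 12(W), which is W → L
n=14: reaches L-position 7 → W
n=15: only reaches 5(W), 10(W), 12(W), 14(W), all W → L
n=16: reaches L-position 15 → W
n=17: only reaches 16(W), which is W → L
n=18: reaches L-position 9 → W
n=19: only reaches 18(W), which is W → L
n=20: reaches L-position 15 → W
n=21: reaches L-position 7 → W
n=22: reaches L-position 11 → W
n=23: only reaches 22(W), which is W → L
n=24: reaches L-position 23 → W
n=25: only reaches 20(W), 24(W), all W → L
n=26: reaches L-position 13 → W
Reading off the rows marked L gives the requested list; there are 12 such values of n.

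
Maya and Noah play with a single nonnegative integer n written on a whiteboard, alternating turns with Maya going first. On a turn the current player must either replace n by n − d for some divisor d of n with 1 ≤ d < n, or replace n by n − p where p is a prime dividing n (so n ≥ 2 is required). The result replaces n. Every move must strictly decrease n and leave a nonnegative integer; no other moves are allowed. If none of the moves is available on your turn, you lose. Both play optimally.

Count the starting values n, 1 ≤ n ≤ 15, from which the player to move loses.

Positions with no move are L. A position that does have a move is losing for the player to move precisely when every available move leads to a winning position for the opponent. Fill in the labels:
n=0: no move → L
n=1: no move → L
n=2: →0(L), so W
n=3: →0(L), so W
n=4: →2(W), 3(W) — all W, so L
n=5: →0(L), so W
n=6: →4(L), so W
n=7: →0(L), so W
n=8: →4(L), so W
n=9: →6(W), 8(W) — all W, so L
n=10: →9(L), so W
n=11: →0(L), so W
n=12: →9(L), so W
n=13: →0(L), so W
n=14: →7(W), 12(W), 13(W) — all W, so L
n=15: →14(L), so W
L entries with 1 ≤ n ≤ 15 (n=0 is outside the asked range and is not counted): n = 1, 4, 9, 14; that makes 4.

4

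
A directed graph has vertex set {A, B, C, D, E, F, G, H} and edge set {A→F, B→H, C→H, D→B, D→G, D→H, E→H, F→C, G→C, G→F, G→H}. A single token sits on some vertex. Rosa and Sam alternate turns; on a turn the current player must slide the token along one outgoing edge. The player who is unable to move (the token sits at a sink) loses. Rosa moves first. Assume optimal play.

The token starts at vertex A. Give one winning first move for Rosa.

Label each position W (a win for the player to move) or L (a loss). A position with no legal move is L; any other position is W exactly when some move reaches an L, and L when every move reaches a W.
Every edge goes from a vertex to one that appears earlier in the order H, C, F, G, A, E, B, D, so processing vertices in that order labels each vertex after all of its successors.
H: no outgoing edge → L
C: can move to H, which is L ⇒ W
F: the only move is to C(W), a W ⇒ L
G: can move to F, which is L ⇒ W
A: can move to F, which is L ⇒ W
E: can move to H, which is L ⇒ W
B: can move to H, which is L ⇒ W
D: can move to H, which is L ⇒ W
From A, the L positions reachable in one move are: F.

Move to F.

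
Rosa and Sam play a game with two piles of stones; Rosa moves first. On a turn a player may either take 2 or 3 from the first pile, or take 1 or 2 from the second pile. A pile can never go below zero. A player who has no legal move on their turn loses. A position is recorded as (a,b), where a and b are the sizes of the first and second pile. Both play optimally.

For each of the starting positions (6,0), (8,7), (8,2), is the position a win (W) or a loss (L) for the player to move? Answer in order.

Build the W/L table. Terminal = L. A non-terminal position is W if it has a move to some L; otherwise it is L.
No move ever increases a pile, so every position that can arise here has a ≤ 8 and b ≤ 7; it is enough to label the cells with 0 ≤ a ≤ 8 and 0 ≤ b ≤ 7.
Every move lowers a or b (never raises either), so fill the grid row by row in increasing a, and left to right within a row: each cell's successors are then already labelled.
      b=0  b=1  b=2  b=3  b=4  b=5  b=6  b=7
a=0:    L    W    W    L    W    W    L    W
a=1:    L    W    W    L    W    W    L    W
a=2:    W    L    W    W    L    W    W    L
a=3:    W    L    W    W    L    W    W    L
a=4:    W    W    L    W    W    L    W    W
a=5:    L    W    W    L    W    W    L    W
a=6:    L    W    W    L    W    W    L    W
a=7:    W    L    W    W    L    W    W    L
a=8:    W    L    W    W    L    W    W    L
Cells with no legal move (terminal, hence L): (0,0), (1,0).
The remaining L cells, each justified by listing all of its moves:
(0,3): moves to (0,2)(W), (0,1)(W); every one is W ⇒ L
(0,6): moves to (0,5)(W), (0,4)(W); every one is W ⇒ L
(1,3): moves to (1,2)(W), (1,1)(W); every one is W ⇒ L
(1,6): moves to (1,5)(W), (1,4)(W); every one is W ⇒ L
(2,1): moves to (0,1)(W), (2,0)(W); every one is W ⇒ L
(2,4): moves to (0,4)(W), (2,3)(W), (2,2)(W); every one is W ⇒ L
(2,7): moves to (0,7)(W), (2,6)(W), (2,5)(W); every one is W ⇒ L
(3,1): moves to (1,1)(W), (0,1)(W), (3,0)(W); every one is W ⇒ L
(3,4): moves to (1,4)(W), (0,4)(W), (3,3)(W), (3,2)(W); every one is W ⇒ L
(3,7): moves to (1,7)(W), (0,7)(W), (3,6)(W), (3,5)(W); every one is W ⇒ L
(4,2): moves to (2,2)(W), (1,2)(W), (4,1)(W), (4,0)(W); every one is W ⇒ L
(4,5): moves to (2,5)(W), (1,5)(W), (4,4)(W), (4,3)(W); every one is W ⇒ L
(5,0): moves to (3,0)(W), (2,0)(W); every one is W ⇒ L
(5,3): moves to (3,3)(W), (2,3)(W), (5,2)(W), (5,1)(W); every one is W ⇒ L
(5,6): moves to (3,6)(W), (2,6)(W), (5,5)(W), (5,4)(W); every one is W ⇒ L
(6,0): moves to (4,0)(W), (3,0)(W); every one is W ⇒ L
(6,3): moves to (4,3)(W), (3,3)(W), (6,2)(W), (6,1)(W); every one is W ⇒ L
(6,6): moves to (4,6)(W), (3,6)(W), (6,5)(W), (6,4)(W); every one is W ⇒ L
(7,1): moves to (5,1)(W), (4,1)(W), (7,0)(W); every one is W ⇒ L
(7,4): moves to (5,4)(W), (4,4)(W), (7,3)(W), (7,2)(W); every one is W ⇒ L
(7,7): moves to (5,7)(W), (4,7)(W), (7,6)(W), (7,5)(W); every one is W ⇒ L
(8,1): moves to (6,1)(W), (5,1)(W), (8,0)(W); every one is W ⇒ L
(8,4): moves to (6,4)(W), (5,4)(W), (8,3)(W), (8,2)(W); every one is W ⇒ L
(8,7): moves to (6,7)(W), (5,7)(W), (8,6)(W), (8,5)(W); every one is W ⇒ L
Every other cell has at least one move into one of the L cells above, so it is W.
(6,0): one of the L cells justified above, so L
(8,7): one of the L cells justified above, so L
(8,2): the move to (8,1) reaches an L cell, so W

(6,0): L, (8,7): L, (8,2): W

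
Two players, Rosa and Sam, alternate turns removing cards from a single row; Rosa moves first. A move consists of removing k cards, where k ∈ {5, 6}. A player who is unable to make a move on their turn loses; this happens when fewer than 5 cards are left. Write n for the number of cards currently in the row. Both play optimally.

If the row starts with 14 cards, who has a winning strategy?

Use the standard recursion: the mover loses at a terminal position; elsewhere, the mover wins exactly when some move hands the opponent an L position.
n=0: no move → L
n=1: no move → L
n=2: no move → L
n=3: no move → L
n=4: no move → L
n=5: →0(L), so W
n=6: →1(L), so W
n=7: →2(L), so W
n=8: →3(L), so W
n=9: →4(L), so W
n=10: →4(L), so W
n=11: →6(W), 5(W) — all W, so L
n=12: →7(W), 6(W) — all W, so L
n=13: →8(W), 7(W) — all W, so L
n=14: →9(W), 8(W) — all W, so L
The starting position 14 is L: whatever Rosa does, the opponent receives a W position.

Sam wins.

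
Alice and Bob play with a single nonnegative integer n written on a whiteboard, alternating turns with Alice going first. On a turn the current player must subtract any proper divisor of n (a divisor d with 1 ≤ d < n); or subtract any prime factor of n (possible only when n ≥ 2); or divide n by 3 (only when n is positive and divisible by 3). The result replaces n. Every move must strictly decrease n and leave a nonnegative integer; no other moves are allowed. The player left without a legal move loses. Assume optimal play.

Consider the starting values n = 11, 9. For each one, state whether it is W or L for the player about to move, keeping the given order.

11: W, 9: L

Classify positions by backward induction: terminal positions (no move available) are L. From any other position, the mover wins iff some move reaches an L.
n=0: no move → L
n=1: no move → L
n=2: reaches L-position 0 → W
n=3: reaches L-position 0 → W
n=4: only reaches 2(W), 3(W), all W → L
n=5: reaches L-position 0 → W
n=6: reaches L-position 4 → W
n=7: reaches L-position 0 → W
n=8: reaches L-position 4 → W
n=9: only reaches 3(W), 6(W), 8(W), all W → L
n=10: reaches L-position 9 → W
n=11: reaches L-position 0 → W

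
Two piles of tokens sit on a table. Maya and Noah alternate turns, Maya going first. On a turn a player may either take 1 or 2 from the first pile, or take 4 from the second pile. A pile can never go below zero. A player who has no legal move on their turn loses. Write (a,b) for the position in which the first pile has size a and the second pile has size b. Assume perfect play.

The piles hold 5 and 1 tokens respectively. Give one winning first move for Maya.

Compute win/loss labels from the base case upward. A position with no move is L. Any other position is W if it can reach an L in one move, else L.
No move ever increases a pile, so every position that can arise here has a ≤ 5 and b ≤ 1; it is enough to label the cells with 0 ≤ a ≤ 5 and 0 ≤ b ≤ 1.
Every move lowers a or b (never raises either), so fill the grid row by row in increasing a, and left to right within a row: each cell's successors are then already labelled.
      b=0  b=1
a=0:    L    L
a=1:    W    W
a=2:    W    W
a=3:    L    L
a=4:    W    W
a=5:    W    W
Cells with no legal move (terminal, hence L): (0,0), (0,1).
The remaining L cells, each justified by listing all of its moves:
(3,0): moves to (2,0)(W), (1,0)(W); every one is W ⇒ L
(3,1): moves to (2,1)(W), (1,1)(W); every one is W ⇒ L
Every other cell has at least one move into one of the L cells above, so it is W.
From (5,1), the L positions reachable in one move are: (3,1).

Move to (3,1).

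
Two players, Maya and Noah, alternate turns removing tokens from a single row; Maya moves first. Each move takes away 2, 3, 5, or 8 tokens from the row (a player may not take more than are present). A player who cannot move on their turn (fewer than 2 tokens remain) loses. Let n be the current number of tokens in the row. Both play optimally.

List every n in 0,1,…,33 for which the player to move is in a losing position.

Use the standard recursion: the mover loses at a terminal position; elsewhere, the mover wins exactly when some move hands the opponent an L position.
n=0: no move → L
n=1: no move → L
n=2: can move to 0, which is L ⇒ W
n=3: can move to 1, which is L ⇒ W
n=4: can move to 1, which is L ⇒ W
n=5: can move to 0, which is L ⇒ W
n=6: can move to 1, which is L ⇒ W
n=7: moves to 5(W), 4(W), 2(W); every one is W ⇒ L
n=8: can move to 0, which is L ⇒ W
n=9: can move to 7, which is L ⇒ W
n=10: can move to 7, which is L ⇒ W
n=11: moves to 9(W), 8(W), 6(W), 3(W); every one is W ⇒ L
n=12: can move to 7, which is L ⇒ W
n=13: can move to 11, which is L ⇒ W
n=14: can move to 11, which is L ⇒ W
n=15: can move to 7, which is L ⇒ W
n=16: can move to 11, which is L ⇒ W
n=17: moves to 15(W), 14(W), 12(W), 9(W); every one is W ⇒ L
n=18: moves to 16(W), 15(W), 13(W), 10(W); every one is W ⇒ L
n=19: can move to 17, which is L ⇒ W
n=20: can move to 18, which is L ⇒ W
n=21: can move to 18, which is L ⇒ W
n=22: can move to 17, which is L ⇒ W
n=23: can move to 18, which is L ⇒ W
n=24: moves to 22(W), 21(W), 19(W), 16(W); every one is W ⇒ L
n=25: can move to 17, which is L ⇒ W
n=26: can move to 24, which is L ⇒ W
n=27: can move to 24, which is L ⇒ W
n=28: moves to 26(W), 25(W), 23(W), 20(W); every one is W ⇒ L
n=29: can move to 24, which is L ⇒ W
n=30: can move to 28, which is L ⇒ W
n=31: can move to 28, which is L ⇒ W
n=32: can move to 24, which is L ⇒ W
n=33: can move to 28, which is L ⇒ W
Reading off the rows marked L gives the requested list; there are 8 such values of n.

0, 1, 7, 11, 17, 18, 24, 28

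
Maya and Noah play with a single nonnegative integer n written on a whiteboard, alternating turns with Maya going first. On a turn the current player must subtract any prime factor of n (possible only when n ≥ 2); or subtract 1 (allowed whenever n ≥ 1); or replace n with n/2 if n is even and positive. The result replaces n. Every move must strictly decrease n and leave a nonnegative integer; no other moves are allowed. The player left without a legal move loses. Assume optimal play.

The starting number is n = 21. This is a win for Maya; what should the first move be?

Compute win/loss labels from the base case upward. A position with no move is L. Any other position is W if it can reach an L in one move, else L.
n=0: no move → L
n=1: W (go to 0, an L position)
n=2: W (go to 0, an L position)
n=3: W (go to 0, an L position)
n=4: L (options 2(W), 3(W) are all W)
n=5: W (go to 0, an L position)
n=6: W (go to 4, an L position)
n=7: W (go to 0, an L position)
n=8: W (go to 4, an L position)
n=9: L (options 6(W), 8(W) are all W)
n=10: W (go to 9, an L position)
n=11: W (go to 0, an L position)
n=12: W (go to 9, an L position)
n=13: W (go to 0, an L position)
n=14: L (options 7(W), 12(W), 13(W) are all W)
n=15: W (go to 14, an L position)
n=16: W (go to 14, an L position)
n=17: W (go to 0, an L position)
n=18: W (go to 9, an L position)
n=19: W (go to 0, an L position)
n=20: L (options 10(W), 15(W), 18(W), 19(W) are all W)
n=21: W (go to 14, an L position)
From 21, the L positions reachable in one move are: 14, 20. Any move reaching one of these is winning.

Move to 14.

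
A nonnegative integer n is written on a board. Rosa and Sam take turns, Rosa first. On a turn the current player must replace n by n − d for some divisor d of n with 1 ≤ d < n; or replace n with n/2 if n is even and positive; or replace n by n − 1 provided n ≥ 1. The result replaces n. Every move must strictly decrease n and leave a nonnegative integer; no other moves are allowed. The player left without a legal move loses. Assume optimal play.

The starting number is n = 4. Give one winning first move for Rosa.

Label each position W (a win for the player to move) or L (a loss). A position with no legal move is L; any other position is W exactly when some move reaches an L, and L when every move reaches a W.
n=0: no move → L
n=1: W (go to 0, an L position)
n=2: L (sole option 1(W) is W)
n=3: W (go to 2, an L position)
n=4: W (go to 2, an L position)
From 4, the L positions reachable in one move are: 2.

Move to 2.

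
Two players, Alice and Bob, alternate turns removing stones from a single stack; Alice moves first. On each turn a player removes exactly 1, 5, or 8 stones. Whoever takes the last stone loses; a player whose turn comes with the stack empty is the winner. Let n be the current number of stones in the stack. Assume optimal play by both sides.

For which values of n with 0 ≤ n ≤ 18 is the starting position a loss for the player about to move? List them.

1, 3, 5, 7, 14, 16, 18

Work bottom-up. With no move the player to move wins. Otherwise the position is W if at least one move leads to an L position for the opponent, and L if every move leads to a W.
n=0: no move; the opponent has just taken the last stone and therefore loses → W
n=1: L (sole option 0(W) is W)
n=2: W (go to 1, an L position)
n=3: L (sole option 2(W) is W)
n=4: W (go to 3, an L position)
n=5: L (options 4(W), 0(W) are all W)
n=6: W (go to 5, an L position)
n=7: L (options 6(W), 2(W) are all W)
n=8: W (go to 7, an L position)
n=9: W (go to 1, an L position)
n=10: W (go to 5, an L position)
n=11: W (go to 3, an L position)
n=12: W (go to 7, an L position)
n=13: W (go to 5, an L position)
n=14: L (options 13(W), 9(W), 6(W) are all W)
n=15: W (go to 14, an L position)
n=16: L (options 15(W), 11(W), 8(W) are all W)
n=17: W (go to 16, an L position)
n=18: L (options 17(W), 13(W), 10(W) are all W)
The losing starting values of n are exactly the entries labelled L in this table (7 of them).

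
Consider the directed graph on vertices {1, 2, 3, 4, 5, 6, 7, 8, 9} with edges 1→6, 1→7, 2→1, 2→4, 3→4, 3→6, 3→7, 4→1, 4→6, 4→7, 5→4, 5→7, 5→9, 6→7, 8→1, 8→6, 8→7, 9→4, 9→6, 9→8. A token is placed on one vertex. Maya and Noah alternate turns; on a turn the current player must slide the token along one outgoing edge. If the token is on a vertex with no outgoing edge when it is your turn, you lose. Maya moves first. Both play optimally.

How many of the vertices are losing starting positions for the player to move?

3

Compute win/loss labels from the base case upward. A position with no move is L. Any other position is W if it can reach an L in one move, else L.
Every edge goes from a vertex to one that appears earlier in the order 7, 6, 1, 4, 8, 9, 3, 2, 5, so processing vertices in that order labels each vertex after all of its successors.
7: no outgoing edge → L
6: W (go to 7, an L position)
1: W (go to 7, an L position)
4: W (go to 7, an L position)
8: W (go to 7, an L position)
9: L (options 8(W), 4(W), 6(W) are all W)
3: W (go to 7, an L position)
2: L (options 4(W), 1(W) are all W)
5: W (go to 9, an L position)
The L vertices are 2, 7, 9; that is 3 in all.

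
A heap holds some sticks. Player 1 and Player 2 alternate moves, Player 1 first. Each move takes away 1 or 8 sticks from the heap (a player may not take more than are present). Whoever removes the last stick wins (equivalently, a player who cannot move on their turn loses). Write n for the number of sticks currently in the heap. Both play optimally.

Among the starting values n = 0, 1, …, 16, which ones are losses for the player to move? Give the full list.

Work bottom-up. With no move the player to move loses. Otherwise the position is W if at least one move leads to an L position for the opponent, and L if every move leads to a W.
n=0: no move → L
n=1: W (go to 0, an L position)
n=2: L (sole option 1(W) is W)
n=3: W (go to 2, an L position)
n=4: L (sole option 3(W) is W)
n=5: W (go to 4, an L position)
n=6: L (sole option 5(W) is W)
n=7: W (go to 6, an L position)
n=8: W (go to 0, an L position)
n=9: L (options 8(W), 1(W) are all W)
n=10: W (go to 9, an L position)
n=11: L (options 10(W), 3(W) are all W)
n=12: W (go to 11, an L position)
n=13: L (options 12(W), 5(W) are all W)
n=14: W (go to 13, an L position)
n=15: L (options 14(W), 7(W) are all W)
n=16: W (go to 15, an L position)
The losing starting values of n are exactly the entries labelled L in this table (8 of them).

0, 2, 4, 6, 9, 11, 13, 15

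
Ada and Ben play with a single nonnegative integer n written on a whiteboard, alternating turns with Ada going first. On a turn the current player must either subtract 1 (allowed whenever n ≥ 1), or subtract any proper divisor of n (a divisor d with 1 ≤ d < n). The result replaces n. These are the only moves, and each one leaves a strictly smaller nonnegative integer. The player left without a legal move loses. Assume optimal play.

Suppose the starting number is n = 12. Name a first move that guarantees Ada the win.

Compute win/loss labels from the base case upward. A position with no move is L. Any other position is W if it can reach an L in one move, else L.
n=0: no move → L
n=1: W (go to 0, an L position)
n=2: L (sole option 1(W) is W)
n=3: W (go to 2, an L position)
n=4: W (go to 2, an L position)
n=5: L (sole option 4(W) is W)
n=6: W (go to 5, an L position)
n=7: L (sole option 6(W) is W)
n=8: W (go to 7, an L position)
n=9: L (options 6(W), 8(W) are all W)
n=10: W (go to 5, an L position)
n=11: L (sole option 10(W) is W)
n=12: W (go to 9, an L position)
From 12, the L positions reachable in one move are: 9, 11. Any move reaching one of these is winning.

Move to 9.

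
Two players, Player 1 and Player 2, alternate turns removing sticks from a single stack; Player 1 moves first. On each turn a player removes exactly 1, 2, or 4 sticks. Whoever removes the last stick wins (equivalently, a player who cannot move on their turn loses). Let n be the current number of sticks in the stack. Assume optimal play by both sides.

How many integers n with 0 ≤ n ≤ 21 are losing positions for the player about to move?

8

Compute win/loss labels from the base case upward. A position with no move is L. Any other position is W if it can reach an L in one move, else L.
n=0: no move → L
n=1: reaches L-position 0 → W
n=2: reaches L-position 0 → W
n=3: only reaches 2(W), 1(W), all W → L
n=4: reaches L-position 3 → W
n=5: reaches L-position 3 → W
n=6: only reaches 5(W), 4(W), 2(W), all W → L
n=7: reaches L-position 6 → W
n=8: reaches L-position 6 → W
n=9: only reaches 8(W), 7(W), 5(W), all W → L
n=10: reaches L-position 9 → W
n=11: reaches L-position 9 → W
n=12: only reaches 11(W), 10(W), 8(W), all W → L
n=13: reaches L-position 12 → W
n=14: reaches L-position 12 → W
n=15: only reaches 14(W), 13(W), 11(W), all W → L
n=16: reaches L-position 15 → W
n=17: reaches L-position 15 → W
n=18: only reaches 17(W), 16(W), 14(W), all W → L
n=19: reaches L-position 18 → W
n=20: reaches L-position 18 → W
n=21: only reaches 20(W), 19(W), 17(W), all W → L
L entries with 0 ≤ n ≤ 21: n = 0, 3, 6, 9, 12, 15, 18, 21; that makes 8.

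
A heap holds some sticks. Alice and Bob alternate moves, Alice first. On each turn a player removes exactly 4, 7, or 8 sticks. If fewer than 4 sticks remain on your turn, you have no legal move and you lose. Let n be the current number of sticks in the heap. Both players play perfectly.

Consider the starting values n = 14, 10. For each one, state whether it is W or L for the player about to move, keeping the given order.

14: L, 10: W

Use the standard recursion: the mover loses at a terminal position; elsewhere, the mover wins exactly when some move hands the opponent an L position.
n=0: no move → L
n=1: no move → L
n=2: no move → L
n=3: no move → L
n=4: reaches L-position 0 → W
n=5: reaches L-position 1 → W
n=6: reaches L-position 2 → W
n=7: reaches L-position 3 → W
n=8: reaches L-position 1 → W
n=9: reaches L-position 2 → W
n=10: reaches L-position 3 → W
n=11: reaches L-position 3 → W
n=12: only reaches 8(W), 5(W), 4(W), all W → L
n=13: only reaches 9(W), 6(W), 5(W), all W → L
n=14: only reaches 10(W), 7(W), 6(W), all W → L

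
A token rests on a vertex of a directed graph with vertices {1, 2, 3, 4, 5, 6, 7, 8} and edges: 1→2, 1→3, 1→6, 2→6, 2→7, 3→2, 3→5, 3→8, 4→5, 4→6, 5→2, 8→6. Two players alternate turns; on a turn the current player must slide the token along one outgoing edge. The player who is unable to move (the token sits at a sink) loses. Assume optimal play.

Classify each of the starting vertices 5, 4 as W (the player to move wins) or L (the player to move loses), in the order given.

5: L, 4: W

Use the standard recursion: the mover loses at a terminal position; elsewhere, the mover wins exactly when some move hands the opponent an L position.
Every edge goes from a vertex to one that appears earlier in the order 6, 7, 2, 8, 5, 3, 4, 1, so processing vertices in that order labels each vertex after all of its successors.
6: no outgoing edge → L
7: no outgoing edge → L
2: reaches L-position 7 → W
8: reaches L-position 6 → W
5: only reaches 2(W), which is W → L
3: reaches L-position 5 → W
4: reaches L-position 5 → W
1: reaches L-position 6 → W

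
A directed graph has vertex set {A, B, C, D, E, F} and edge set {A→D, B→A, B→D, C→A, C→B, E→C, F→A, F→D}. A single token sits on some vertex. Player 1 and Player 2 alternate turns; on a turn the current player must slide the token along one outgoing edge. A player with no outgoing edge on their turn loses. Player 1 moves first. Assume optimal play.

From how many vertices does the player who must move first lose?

2

Label each position W (a win for the player to move) or L (a loss). A position with no legal move is L; any other position is W exactly when some move reaches an L, and L when every move reaches a W.
Every edge goes from a vertex to one that appears earlier in the order D, A, B, C, F, E, so processing vertices in that order labels each vertex after all of its successors.
D: no outgoing edge → L
A: reaches L-position D → W
B: reaches L-position D → W
C: only reaches B(W), A(W), all W → L
F: reaches L-position D → W
E: reaches L-position C → W
The L vertices are C, D; that is 2 in all.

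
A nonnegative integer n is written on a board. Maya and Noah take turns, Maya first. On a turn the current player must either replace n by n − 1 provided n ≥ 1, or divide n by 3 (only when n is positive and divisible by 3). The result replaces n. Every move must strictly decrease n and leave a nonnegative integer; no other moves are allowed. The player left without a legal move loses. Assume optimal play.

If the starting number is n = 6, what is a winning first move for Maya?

Positions with no move are L. A position that does have a move is losing for the player to move precisely when every available move leads to a winning position for the opponent. Fill in the labels:
n=0: no move → L
n=1: →0(L), so W
n=2: →1(W) only, which is W, so L
n=3: →2(L), so W
n=4: →3(W) only, which is W, so L
n=5: →4(L), so W
n=6: →2(L), so W
From 6, the L positions reachable in one move are: 2.

Move to 2.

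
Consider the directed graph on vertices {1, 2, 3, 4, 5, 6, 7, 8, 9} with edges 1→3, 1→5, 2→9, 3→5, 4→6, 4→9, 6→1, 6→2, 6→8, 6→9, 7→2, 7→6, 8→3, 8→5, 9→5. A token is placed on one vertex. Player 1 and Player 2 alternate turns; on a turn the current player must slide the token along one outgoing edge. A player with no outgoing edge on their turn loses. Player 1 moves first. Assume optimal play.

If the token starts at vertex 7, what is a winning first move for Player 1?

Compute win/loss labels from the base case upward. A position with no move is L. Any other position is W if it can reach an L in one move, else L.
Every edge goes from a vertex to one that appears earlier in the order 5, 3, 9, 1, 8, 2, 6, 7, 4, so processing vertices in that order labels each vertex after all of its successors.
5: no outgoing edge → L
3: can move to 5, which is L ⇒ W
9: can move to 5, which is L ⇒ W
1: can move to 5, which is L ⇒ W
8: can move to 5, which is L ⇒ W
2: the only move is to 9(W), a W ⇒ L
6: can move to 2, which is L ⇒ W
7: can move to 2, which is L ⇒ W
4: moves to 6(W), 9(W); every one is W ⇒ L
From 7, the L positions reachable in one move are: 2.

Move to 2.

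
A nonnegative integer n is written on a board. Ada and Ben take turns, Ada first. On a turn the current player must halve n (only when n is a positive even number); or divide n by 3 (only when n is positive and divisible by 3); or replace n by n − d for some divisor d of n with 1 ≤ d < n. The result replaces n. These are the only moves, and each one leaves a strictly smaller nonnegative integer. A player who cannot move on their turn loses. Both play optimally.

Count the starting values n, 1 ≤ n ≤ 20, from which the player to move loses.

9

Label each position W (a win for the player to move) or L (a loss). A position with no legal move is L; any other position is W exactly when some move reaches an L, and L when every move reaches a W.
n=0: no move → L
n=1: no move → L
n=2: can move to 1, which is L ⇒ W
n=3: can move to 1, which is L ⇒ W
n=4: moves to 2(W), 3(W); every one is W ⇒ L
n=5: can move to 4, which is L ⇒ W
n=6: can move to 4, which is L ⇒ W
n=7: the only move is to 6(W), a W ⇒ L
n=8: can move to 4, which is L ⇒ W
n=9: moves to 3(W), 6(W), 8(W); every one is W ⇒ L
n=10: can move to 9, which is L ⇒ W
n=11: the only move is to 10(W), a W ⇒ L
n=12: can move to 4, which is L ⇒ W
n=13: the only move is to 12(W), a W ⇒ L
n=14: can move to 7, which is L ⇒ W
n=15: moves to 5(W), 10(W), 12(W), 14(W); every one is W ⇒ L
n=16: can move to 15, which is L ⇒ W
n=17: the only move is to 16(W), a W ⇒ L
n=18: can move to 9, which is L ⇒ W
n=19: the only move is to 18(W), a W ⇒ L
n=20: can move to 15, which is L ⇒ W
L entries with 1 ≤ n ≤ 20 (n=0 is outside the asked range and is not counted): n = 1, 4, 7, 9, 11, 13, 15, 17, 19; that makes 9.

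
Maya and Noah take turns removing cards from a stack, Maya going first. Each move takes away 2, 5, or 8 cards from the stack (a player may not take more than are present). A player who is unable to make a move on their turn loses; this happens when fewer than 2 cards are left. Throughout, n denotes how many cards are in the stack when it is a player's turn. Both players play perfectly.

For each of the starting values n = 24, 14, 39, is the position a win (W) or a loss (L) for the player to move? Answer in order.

24: L, 14: L, 39: W

Use the standard recursion: the mover loses at a terminal position; elsewhere, the mover wins exactly when some move hands the opponent an L position.
n=0: no move → L
n=1: no move → L
n=2: reaches L-position 0 → W
n=3: reaches L-position 1 → W
n=4: only reaches 2(W), which is W → L
n=5: reaches L-position 0 → W
n=6: reaches L-position 4 → W
n=7: only reaches 5(W), 2(W), all W → L
n=8: reaches L-position 0 → W
n=9: reaches L-position 7 → W
n=10: only reaches 8(W), 5(W), 2(W), all W → L
n=11: only reaches 9(W), 6(W), 3(W), all W → L
n=12: reaches L-position 10 → W
n=13: reaches L-position 11 → W
n=14: only reaches 12(W), 9(W), 6(W), all W → L
n=15: reaches L-position 10 → W
n=16: reaches L-position 14 → W
n=17: only reaches 15(W), 12(W), 9(W), all W → L
n=18: reaches L-position 10 → W
n=19: reaches L-position 17 → W
n=20: only reaches 18(W), 15(W), 12(W), all W → L
n=21: only reaches 19(W), 16(W), 13(W), all W → L
n=22: reaches L-position 20 → W
n=23: reaches L-position 21 → W
n=24: only reaches 22(W), 19(W), 16(W), all W → L
n=25: reaches L-position 20 → W
n=26: reaches L-position 24 → W
n=27: only reaches 25(W), 22(W), 19(W), all W → L
n=28: reaches L-position 20 → W
n=29: reaches L-position 27 → W
n=30: only reaches 28(W), 25(W), 22(W), all W → L
n=31: only reaches 29(W), 26(W), 23(W), all W → L
n=32: reaches L-position 30 → W
n=33: reaches L-position 31 → W
n=34: only reaches 32(W), 29(W), 26(W), all W → L
n=35: reaches L-position 30 → W
n=36: reaches L-position 34 → W
n=37: only reaches 35(W), 32(W), 29(W), all W → L
n=38: reaches L-position 30 → W
n=39: reaches L-position 37 → W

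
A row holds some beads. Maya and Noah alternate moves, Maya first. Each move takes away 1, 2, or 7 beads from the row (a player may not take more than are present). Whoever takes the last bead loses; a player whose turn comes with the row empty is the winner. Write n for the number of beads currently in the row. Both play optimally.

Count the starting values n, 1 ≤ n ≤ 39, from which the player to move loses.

13

Work bottom-up. With no move the player to move wins. Otherwise the position is W if at least one move leads to an L position for the opponent, and L if every move leads to a W.
n=0: no move; the opponent has just taken the last bead and therefore loses → W
n=1: only reaches 0(W), which is W → L
n=2: reaches L-position 1 → W
n=3: reaches L-position 1 → W
n=4: only reaches 3(W), 2(W), all W → L
n=5: reaches L-position 4 → W
n=6: reaches L-position 4 → W
n=7: only reaches 6(W), 5(W), 0(W), all W → L
n=8: reaches L-position 7 → W
n=9: reaches L-position 7 → W
n=10: only reaches 9(W), 8(W), 3(W), all W → L
n=11: reaches L-position 10 → W
n=12: reaches L-position 10 → W
n=13: only reaches 12(W), 11(W), 6(W), all W → L
n=14: reaches L-position 13 → W
n=15: reaches L-position 13 → W
n=16: only reaches 15(W), 14(W), 9(W), all W → L
n=17: reaches L-position 16 → W
n=18: reaches L-position 16 → W
n=19: only reaches 18(W), 17(W), 12(W), all W → L
n=20: reaches L-position 19 → W
n=21: reaches L-position 19 → W
n=22: only reaches 21(W), 20(W), 15(W), all W → L
n=23: reaches L-position 22 → W
n=24: reaches L-position 22 → W
n=25: only reaches 24(W), 23(W), 18(W), all W → L
n=26: reaches L-position 25 → W
n=27: reaches L-position 25 → W
n=28: only reaches 27(W), 26(W), 21(W), all W → L
n=29: reaches L-position 28 → W
n=30: reaches L-position 28 → W
n=31: only reaches 30(W), 29(W), 24(W), all W → L
n=32: reaches L-position 31 → W
n=33: reaches L-position 31 → W
n=34: only reaches 33(W), 32(W), 27(W), all W → L
n=35: reaches L-position 34 → W
n=36: reaches L-position 34 → W
n=37: only reaches 36(W), 35(W), 30(W), all W → L
n=38: reaches L-position 37 → W
n=39: reaches L-position 37 → W
L entries with 1 ≤ n ≤ 39 (the range starts at n=1): n = 1, 4, 7, 10, 13, 16, 19, 22, 25, 28, 31, 34, 37; that makes 13.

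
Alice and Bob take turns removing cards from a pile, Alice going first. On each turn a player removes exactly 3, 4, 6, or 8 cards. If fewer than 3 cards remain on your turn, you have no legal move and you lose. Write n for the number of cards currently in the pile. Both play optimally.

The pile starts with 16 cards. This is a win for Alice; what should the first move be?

Positions with no move are L. A position that does have a move is losing for the player to move precisely when every available move leads to a winning position for the opponent. Fill in the labels:
n=0: no move → L
n=1: no move → L
n=2: no move → L
n=3: →0(L), so W
n=4: →1(L), so W
n=5: →2(L), so W
n=6: →2(L), so W
n=7: →1(L), so W
n=8: →2(L), so W
n=9: →1(L), so W
n=10: →2(L), so W
n=11: →8(W), 7(W), 5(W), 3(W) — all W, so L
n=12: →9(W), 8(W), 6(W), 4(W) — all W, so L
n=13: →10(W), 9(W), 7(W), 5(W) — all W, so L
n=14: →11(L), so W
n=15: →12(L), so W
n=16: →13(L), so W
From 16, the L positions reachable in one move are: 13, 12. Any move reaching one of these is winning.

Remove 3, leaving 13.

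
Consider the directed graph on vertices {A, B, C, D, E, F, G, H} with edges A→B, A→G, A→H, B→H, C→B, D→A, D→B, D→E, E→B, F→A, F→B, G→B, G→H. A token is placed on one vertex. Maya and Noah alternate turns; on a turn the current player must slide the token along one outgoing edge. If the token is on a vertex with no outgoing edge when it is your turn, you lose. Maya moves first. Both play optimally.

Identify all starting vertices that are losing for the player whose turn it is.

Build the W/L table. Terminal = L. A non-terminal position is W if it has a move to some L; otherwise it is L.
Every edge goes from a vertex to one that appears earlier in the order H, B, G, A, E, F, C, D, so processing vertices in that order labels each vertex after all of its successors.
H: no outgoing edge → L
B: can move to H, which is L ⇒ W
G: can move to H, which is L ⇒ W
A: can move to H, which is L ⇒ W
E: the only move is to B(W), a W ⇒ L
F: moves to A(W), B(W); every one is W ⇒ L
C: the only move is to B(W), a W ⇒ L
D: can move to E, which is L ⇒ W
Reading off the rows marked L gives the requested list; there are 4 such vertices.

C, E, F, H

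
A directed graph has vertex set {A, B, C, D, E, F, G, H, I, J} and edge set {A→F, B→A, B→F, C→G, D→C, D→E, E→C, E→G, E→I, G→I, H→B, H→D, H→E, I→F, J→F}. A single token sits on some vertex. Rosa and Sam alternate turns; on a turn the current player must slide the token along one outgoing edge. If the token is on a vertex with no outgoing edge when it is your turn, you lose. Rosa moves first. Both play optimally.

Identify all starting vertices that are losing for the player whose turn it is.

Compute win/loss labels from the base case upward. A position with no move is L. Any other position is W if it can reach an L in one move, else L.
Every edge goes from a vertex to one that appears earlier in the order F, J, A, I, G, C, E, B, D, H, so processing vertices in that order labels each vertex after all of its successors.
F: no outgoing edge → L
J: →F(L), so W
A: →F(L), so W
I: →F(L), so W
G: →I(W) only, which is W, so L
C: →G(L), so W
E: →G(L), so W
B: →F(L), so W
D: →E(W), C(W) — all W, so L
H: →D(L), so W
Reading off the rows marked L gives the requested list; there are 3 such vertices.

D, F, G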